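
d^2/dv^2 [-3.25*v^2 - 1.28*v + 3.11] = -6.50000000000000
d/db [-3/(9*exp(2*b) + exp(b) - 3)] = (54*exp(b) + 3)*exp(b)/(9*exp(2*b) + exp(b) - 3)^2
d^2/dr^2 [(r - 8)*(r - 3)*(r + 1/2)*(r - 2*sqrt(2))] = 12*r^2 - 63*r - 12*sqrt(2)*r + 37 + 42*sqrt(2)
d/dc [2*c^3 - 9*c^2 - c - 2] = 6*c^2 - 18*c - 1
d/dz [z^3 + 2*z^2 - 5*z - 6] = 3*z^2 + 4*z - 5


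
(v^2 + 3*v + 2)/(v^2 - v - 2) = (v + 2)/(v - 2)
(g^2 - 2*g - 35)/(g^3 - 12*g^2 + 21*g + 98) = (g + 5)/(g^2 - 5*g - 14)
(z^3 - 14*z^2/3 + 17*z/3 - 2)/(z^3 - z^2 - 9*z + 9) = (z - 2/3)/(z + 3)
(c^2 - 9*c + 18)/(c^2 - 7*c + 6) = (c - 3)/(c - 1)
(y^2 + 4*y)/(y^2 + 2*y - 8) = y/(y - 2)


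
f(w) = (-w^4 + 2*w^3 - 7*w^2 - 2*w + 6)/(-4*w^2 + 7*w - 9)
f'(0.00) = -0.30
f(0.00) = -0.67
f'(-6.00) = -3.12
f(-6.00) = 10.06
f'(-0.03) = -0.35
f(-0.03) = -0.66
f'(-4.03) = -2.19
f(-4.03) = 4.84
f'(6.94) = 3.36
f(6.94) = 13.04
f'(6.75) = 3.26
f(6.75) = 12.41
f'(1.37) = 2.24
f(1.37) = 1.19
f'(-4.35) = -2.34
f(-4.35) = 5.56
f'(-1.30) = -1.12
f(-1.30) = 0.42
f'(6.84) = 3.31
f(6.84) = 12.71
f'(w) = (8*w - 7)*(-w^4 + 2*w^3 - 7*w^2 - 2*w + 6)/(-4*w^2 + 7*w - 9)^2 + (-4*w^3 + 6*w^2 - 14*w - 2)/(-4*w^2 + 7*w - 9) = (8*w^5 - 29*w^4 + 64*w^3 - 111*w^2 + 174*w - 24)/(16*w^4 - 56*w^3 + 121*w^2 - 126*w + 81)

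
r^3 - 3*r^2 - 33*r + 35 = (r - 7)*(r - 1)*(r + 5)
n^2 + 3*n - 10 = (n - 2)*(n + 5)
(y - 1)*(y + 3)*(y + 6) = y^3 + 8*y^2 + 9*y - 18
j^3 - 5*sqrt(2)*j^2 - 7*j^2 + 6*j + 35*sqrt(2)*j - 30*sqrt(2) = (j - 6)*(j - 1)*(j - 5*sqrt(2))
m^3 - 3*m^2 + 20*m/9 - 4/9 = (m - 2)*(m - 2/3)*(m - 1/3)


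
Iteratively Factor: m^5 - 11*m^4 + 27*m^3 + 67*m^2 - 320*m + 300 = (m - 2)*(m^4 - 9*m^3 + 9*m^2 + 85*m - 150) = (m - 2)^2*(m^3 - 7*m^2 - 5*m + 75) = (m - 5)*(m - 2)^2*(m^2 - 2*m - 15) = (m - 5)^2*(m - 2)^2*(m + 3)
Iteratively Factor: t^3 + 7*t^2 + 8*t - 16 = (t - 1)*(t^2 + 8*t + 16) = (t - 1)*(t + 4)*(t + 4)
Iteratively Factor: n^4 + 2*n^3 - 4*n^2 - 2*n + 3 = (n - 1)*(n^3 + 3*n^2 - n - 3) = (n - 1)^2*(n^2 + 4*n + 3) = (n - 1)^2*(n + 1)*(n + 3)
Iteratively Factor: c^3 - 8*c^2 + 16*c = (c)*(c^2 - 8*c + 16) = c*(c - 4)*(c - 4)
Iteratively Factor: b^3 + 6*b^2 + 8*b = (b)*(b^2 + 6*b + 8) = b*(b + 4)*(b + 2)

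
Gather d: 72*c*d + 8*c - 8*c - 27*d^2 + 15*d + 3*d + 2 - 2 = -27*d^2 + d*(72*c + 18)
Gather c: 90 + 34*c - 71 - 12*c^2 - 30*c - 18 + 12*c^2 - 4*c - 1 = 0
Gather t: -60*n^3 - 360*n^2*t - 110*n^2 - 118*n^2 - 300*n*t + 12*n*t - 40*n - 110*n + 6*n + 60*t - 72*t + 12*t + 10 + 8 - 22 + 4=-60*n^3 - 228*n^2 - 144*n + t*(-360*n^2 - 288*n)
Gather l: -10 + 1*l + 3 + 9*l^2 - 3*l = 9*l^2 - 2*l - 7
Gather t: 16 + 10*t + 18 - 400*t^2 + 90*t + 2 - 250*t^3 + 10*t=-250*t^3 - 400*t^2 + 110*t + 36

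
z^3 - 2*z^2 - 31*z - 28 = (z - 7)*(z + 1)*(z + 4)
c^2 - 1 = (c - 1)*(c + 1)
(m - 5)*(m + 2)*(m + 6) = m^3 + 3*m^2 - 28*m - 60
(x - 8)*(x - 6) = x^2 - 14*x + 48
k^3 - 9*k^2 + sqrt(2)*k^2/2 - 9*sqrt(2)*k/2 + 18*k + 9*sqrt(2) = (k - 6)*(k - 3)*(k + sqrt(2)/2)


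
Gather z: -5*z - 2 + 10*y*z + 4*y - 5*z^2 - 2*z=4*y - 5*z^2 + z*(10*y - 7) - 2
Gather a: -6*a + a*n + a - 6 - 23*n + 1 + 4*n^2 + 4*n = a*(n - 5) + 4*n^2 - 19*n - 5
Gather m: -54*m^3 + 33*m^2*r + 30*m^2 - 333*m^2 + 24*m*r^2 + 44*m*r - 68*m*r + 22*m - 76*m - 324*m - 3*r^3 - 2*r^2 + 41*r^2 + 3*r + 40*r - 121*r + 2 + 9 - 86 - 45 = -54*m^3 + m^2*(33*r - 303) + m*(24*r^2 - 24*r - 378) - 3*r^3 + 39*r^2 - 78*r - 120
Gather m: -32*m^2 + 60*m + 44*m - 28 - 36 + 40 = -32*m^2 + 104*m - 24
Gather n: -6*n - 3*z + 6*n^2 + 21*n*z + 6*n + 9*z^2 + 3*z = 6*n^2 + 21*n*z + 9*z^2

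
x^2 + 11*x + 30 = (x + 5)*(x + 6)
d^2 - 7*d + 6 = (d - 6)*(d - 1)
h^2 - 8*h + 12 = (h - 6)*(h - 2)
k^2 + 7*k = k*(k + 7)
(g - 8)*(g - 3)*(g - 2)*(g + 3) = g^4 - 10*g^3 + 7*g^2 + 90*g - 144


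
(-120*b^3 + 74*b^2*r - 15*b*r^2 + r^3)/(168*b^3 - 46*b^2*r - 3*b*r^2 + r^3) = (-5*b + r)/(7*b + r)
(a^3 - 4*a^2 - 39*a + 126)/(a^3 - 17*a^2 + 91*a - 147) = (a + 6)/(a - 7)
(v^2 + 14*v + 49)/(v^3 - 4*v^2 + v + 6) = (v^2 + 14*v + 49)/(v^3 - 4*v^2 + v + 6)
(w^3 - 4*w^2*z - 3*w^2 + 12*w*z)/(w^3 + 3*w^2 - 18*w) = (w - 4*z)/(w + 6)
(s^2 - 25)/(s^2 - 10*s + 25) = (s + 5)/(s - 5)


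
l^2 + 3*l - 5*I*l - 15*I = (l + 3)*(l - 5*I)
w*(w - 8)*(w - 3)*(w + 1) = w^4 - 10*w^3 + 13*w^2 + 24*w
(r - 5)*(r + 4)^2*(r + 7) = r^4 + 10*r^3 - 3*r^2 - 248*r - 560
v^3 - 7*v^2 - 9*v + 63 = (v - 7)*(v - 3)*(v + 3)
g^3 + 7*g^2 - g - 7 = (g - 1)*(g + 1)*(g + 7)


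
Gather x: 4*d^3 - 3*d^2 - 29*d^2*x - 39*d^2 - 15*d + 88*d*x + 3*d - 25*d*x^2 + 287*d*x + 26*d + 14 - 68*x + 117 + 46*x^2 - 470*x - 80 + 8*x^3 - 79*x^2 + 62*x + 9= 4*d^3 - 42*d^2 + 14*d + 8*x^3 + x^2*(-25*d - 33) + x*(-29*d^2 + 375*d - 476) + 60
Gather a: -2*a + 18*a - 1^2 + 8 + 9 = 16*a + 16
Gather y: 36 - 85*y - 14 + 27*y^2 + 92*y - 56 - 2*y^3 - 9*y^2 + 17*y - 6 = -2*y^3 + 18*y^2 + 24*y - 40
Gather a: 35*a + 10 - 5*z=35*a - 5*z + 10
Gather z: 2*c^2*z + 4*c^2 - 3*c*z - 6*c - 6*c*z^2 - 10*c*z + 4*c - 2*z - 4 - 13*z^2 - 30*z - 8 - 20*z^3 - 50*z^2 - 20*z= 4*c^2 - 2*c - 20*z^3 + z^2*(-6*c - 63) + z*(2*c^2 - 13*c - 52) - 12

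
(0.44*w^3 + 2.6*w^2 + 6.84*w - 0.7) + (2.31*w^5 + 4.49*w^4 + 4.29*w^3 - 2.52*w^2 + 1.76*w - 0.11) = 2.31*w^5 + 4.49*w^4 + 4.73*w^3 + 0.0800000000000001*w^2 + 8.6*w - 0.81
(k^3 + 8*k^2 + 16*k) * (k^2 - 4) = k^5 + 8*k^4 + 12*k^3 - 32*k^2 - 64*k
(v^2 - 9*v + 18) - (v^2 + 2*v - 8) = 26 - 11*v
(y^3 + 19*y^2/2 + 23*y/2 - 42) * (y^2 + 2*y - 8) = y^5 + 23*y^4/2 + 45*y^3/2 - 95*y^2 - 176*y + 336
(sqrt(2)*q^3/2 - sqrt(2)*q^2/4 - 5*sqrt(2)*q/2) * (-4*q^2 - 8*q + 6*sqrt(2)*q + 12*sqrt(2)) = -2*sqrt(2)*q^5 - 3*sqrt(2)*q^4 + 6*q^4 + 9*q^3 + 12*sqrt(2)*q^3 - 36*q^2 + 20*sqrt(2)*q^2 - 60*q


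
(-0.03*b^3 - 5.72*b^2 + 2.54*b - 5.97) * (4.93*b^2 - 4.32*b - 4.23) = -0.1479*b^5 - 28.07*b^4 + 37.3595*b^3 - 16.2093*b^2 + 15.0462*b + 25.2531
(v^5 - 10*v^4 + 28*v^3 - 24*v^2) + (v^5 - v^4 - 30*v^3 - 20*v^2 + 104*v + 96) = 2*v^5 - 11*v^4 - 2*v^3 - 44*v^2 + 104*v + 96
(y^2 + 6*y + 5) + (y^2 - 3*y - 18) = 2*y^2 + 3*y - 13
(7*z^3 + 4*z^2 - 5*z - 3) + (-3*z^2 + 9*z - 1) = 7*z^3 + z^2 + 4*z - 4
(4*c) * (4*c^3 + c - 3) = 16*c^4 + 4*c^2 - 12*c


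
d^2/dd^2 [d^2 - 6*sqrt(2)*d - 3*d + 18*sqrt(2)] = 2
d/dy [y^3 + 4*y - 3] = 3*y^2 + 4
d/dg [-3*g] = -3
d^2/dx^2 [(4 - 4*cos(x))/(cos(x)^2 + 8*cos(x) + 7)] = 4*(9*(1 - cos(2*x))^2*cos(x)/4 - 3*(1 - cos(2*x))^2 + 287*cos(x)/2 - 55*cos(2*x) - 15*cos(3*x) - cos(5*x)/2 + 183)/((cos(x) + 1)^3*(cos(x) + 7)^3)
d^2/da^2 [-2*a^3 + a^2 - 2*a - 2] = 2 - 12*a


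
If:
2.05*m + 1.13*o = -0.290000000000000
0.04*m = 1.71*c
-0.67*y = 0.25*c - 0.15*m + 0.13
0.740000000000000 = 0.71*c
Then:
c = 1.04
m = 44.56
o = -81.09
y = 9.39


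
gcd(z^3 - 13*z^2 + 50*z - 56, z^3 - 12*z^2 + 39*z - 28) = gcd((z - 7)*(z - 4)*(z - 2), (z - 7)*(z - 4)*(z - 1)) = z^2 - 11*z + 28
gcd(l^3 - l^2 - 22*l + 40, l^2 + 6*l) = 1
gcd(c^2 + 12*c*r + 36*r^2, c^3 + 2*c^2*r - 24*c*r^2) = c + 6*r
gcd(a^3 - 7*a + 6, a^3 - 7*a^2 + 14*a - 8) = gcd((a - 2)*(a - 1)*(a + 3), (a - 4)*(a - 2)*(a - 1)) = a^2 - 3*a + 2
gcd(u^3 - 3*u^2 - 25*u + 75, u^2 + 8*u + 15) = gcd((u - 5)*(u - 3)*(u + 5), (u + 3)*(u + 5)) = u + 5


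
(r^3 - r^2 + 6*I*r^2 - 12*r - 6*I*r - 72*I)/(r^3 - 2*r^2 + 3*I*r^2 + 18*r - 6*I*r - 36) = (r^2 - r - 12)/(r^2 - r*(2 + 3*I) + 6*I)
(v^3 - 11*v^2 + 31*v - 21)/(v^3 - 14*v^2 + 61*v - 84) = (v - 1)/(v - 4)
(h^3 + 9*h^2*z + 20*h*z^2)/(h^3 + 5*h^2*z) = (h + 4*z)/h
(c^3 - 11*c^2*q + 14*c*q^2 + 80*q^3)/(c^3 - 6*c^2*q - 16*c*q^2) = (c - 5*q)/c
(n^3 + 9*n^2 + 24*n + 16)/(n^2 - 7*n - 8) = (n^2 + 8*n + 16)/(n - 8)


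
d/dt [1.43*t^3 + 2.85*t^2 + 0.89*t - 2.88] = 4.29*t^2 + 5.7*t + 0.89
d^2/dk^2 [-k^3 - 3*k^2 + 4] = -6*k - 6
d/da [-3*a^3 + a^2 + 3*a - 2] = -9*a^2 + 2*a + 3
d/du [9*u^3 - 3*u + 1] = 27*u^2 - 3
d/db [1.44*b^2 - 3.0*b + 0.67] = 2.88*b - 3.0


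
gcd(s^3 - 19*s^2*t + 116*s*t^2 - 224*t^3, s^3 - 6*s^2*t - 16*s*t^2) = s - 8*t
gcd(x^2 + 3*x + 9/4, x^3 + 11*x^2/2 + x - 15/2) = x + 3/2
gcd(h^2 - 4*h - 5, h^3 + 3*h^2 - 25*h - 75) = h - 5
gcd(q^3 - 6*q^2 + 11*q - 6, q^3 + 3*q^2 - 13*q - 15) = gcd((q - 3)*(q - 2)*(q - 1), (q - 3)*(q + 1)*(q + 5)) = q - 3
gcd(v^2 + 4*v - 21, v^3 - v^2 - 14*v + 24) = v - 3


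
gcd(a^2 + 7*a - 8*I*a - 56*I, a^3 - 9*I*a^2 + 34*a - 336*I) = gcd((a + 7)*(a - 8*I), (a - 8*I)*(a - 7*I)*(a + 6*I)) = a - 8*I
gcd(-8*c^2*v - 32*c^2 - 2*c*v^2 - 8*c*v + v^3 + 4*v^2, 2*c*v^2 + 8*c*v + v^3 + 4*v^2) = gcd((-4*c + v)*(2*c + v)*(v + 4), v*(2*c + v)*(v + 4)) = 2*c*v + 8*c + v^2 + 4*v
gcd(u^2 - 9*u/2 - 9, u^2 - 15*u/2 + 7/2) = 1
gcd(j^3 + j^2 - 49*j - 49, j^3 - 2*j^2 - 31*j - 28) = j^2 - 6*j - 7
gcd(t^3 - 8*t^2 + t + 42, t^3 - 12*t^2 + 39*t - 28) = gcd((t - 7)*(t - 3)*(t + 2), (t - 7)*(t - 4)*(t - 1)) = t - 7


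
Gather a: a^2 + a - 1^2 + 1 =a^2 + a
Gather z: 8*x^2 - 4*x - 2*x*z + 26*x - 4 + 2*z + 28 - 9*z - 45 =8*x^2 + 22*x + z*(-2*x - 7) - 21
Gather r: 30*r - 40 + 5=30*r - 35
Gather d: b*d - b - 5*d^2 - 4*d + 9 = -b - 5*d^2 + d*(b - 4) + 9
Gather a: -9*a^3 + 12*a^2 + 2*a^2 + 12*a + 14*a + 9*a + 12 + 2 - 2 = -9*a^3 + 14*a^2 + 35*a + 12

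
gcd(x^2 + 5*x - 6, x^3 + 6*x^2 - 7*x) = x - 1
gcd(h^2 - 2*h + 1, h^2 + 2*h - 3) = h - 1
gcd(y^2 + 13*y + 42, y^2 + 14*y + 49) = y + 7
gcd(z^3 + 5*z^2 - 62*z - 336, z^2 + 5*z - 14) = z + 7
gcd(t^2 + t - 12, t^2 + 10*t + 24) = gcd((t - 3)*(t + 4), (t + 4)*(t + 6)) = t + 4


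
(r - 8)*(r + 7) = r^2 - r - 56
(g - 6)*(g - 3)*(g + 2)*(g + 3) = g^4 - 4*g^3 - 21*g^2 + 36*g + 108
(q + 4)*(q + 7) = q^2 + 11*q + 28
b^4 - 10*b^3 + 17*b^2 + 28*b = b*(b - 7)*(b - 4)*(b + 1)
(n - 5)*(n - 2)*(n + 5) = n^3 - 2*n^2 - 25*n + 50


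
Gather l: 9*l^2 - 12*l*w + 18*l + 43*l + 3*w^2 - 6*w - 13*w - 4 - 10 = 9*l^2 + l*(61 - 12*w) + 3*w^2 - 19*w - 14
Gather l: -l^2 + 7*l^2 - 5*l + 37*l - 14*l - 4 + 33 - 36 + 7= 6*l^2 + 18*l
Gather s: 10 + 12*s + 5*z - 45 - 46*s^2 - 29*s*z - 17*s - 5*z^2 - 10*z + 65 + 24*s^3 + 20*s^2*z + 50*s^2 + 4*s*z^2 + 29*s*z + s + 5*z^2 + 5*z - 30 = 24*s^3 + s^2*(20*z + 4) + s*(4*z^2 - 4)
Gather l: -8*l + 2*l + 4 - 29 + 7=-6*l - 18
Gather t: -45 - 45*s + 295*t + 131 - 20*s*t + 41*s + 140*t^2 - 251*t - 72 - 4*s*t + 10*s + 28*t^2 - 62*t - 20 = 6*s + 168*t^2 + t*(-24*s - 18) - 6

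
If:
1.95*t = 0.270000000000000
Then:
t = 0.14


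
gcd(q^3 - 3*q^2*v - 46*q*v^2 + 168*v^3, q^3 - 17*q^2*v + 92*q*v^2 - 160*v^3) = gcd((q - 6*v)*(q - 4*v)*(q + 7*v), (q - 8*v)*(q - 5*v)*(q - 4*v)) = q - 4*v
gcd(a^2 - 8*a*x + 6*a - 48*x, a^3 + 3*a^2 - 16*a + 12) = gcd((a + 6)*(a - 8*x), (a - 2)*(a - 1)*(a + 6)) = a + 6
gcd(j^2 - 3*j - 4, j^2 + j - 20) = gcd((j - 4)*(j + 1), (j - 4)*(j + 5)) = j - 4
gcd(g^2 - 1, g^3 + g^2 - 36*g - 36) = g + 1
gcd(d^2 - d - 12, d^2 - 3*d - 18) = d + 3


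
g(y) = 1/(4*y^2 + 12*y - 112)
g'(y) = (-8*y - 12)/(4*y^2 + 12*y - 112)^2 = (-2*y - 3)/(4*(y^2 + 3*y - 28)^2)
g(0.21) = -0.01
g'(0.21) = -0.00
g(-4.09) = -0.01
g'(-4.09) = 0.00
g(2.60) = -0.02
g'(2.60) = -0.01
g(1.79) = -0.01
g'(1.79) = -0.00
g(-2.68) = -0.01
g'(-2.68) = 0.00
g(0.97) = -0.01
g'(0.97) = -0.00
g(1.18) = -0.01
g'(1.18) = -0.00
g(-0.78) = -0.01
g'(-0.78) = -0.00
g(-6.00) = -0.02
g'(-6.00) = 0.02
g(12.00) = 0.00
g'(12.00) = 0.00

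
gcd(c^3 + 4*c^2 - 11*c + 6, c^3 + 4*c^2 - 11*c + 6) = c^3 + 4*c^2 - 11*c + 6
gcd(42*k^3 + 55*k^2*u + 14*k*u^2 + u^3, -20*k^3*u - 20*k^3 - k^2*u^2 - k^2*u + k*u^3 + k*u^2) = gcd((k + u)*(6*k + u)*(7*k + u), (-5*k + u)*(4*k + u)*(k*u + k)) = 1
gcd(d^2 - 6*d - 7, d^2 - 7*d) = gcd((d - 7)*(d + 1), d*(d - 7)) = d - 7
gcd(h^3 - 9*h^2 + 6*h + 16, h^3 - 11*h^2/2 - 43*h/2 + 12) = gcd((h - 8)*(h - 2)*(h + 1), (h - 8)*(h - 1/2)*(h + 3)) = h - 8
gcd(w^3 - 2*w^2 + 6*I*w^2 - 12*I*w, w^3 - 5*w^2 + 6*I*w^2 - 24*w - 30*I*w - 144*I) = w + 6*I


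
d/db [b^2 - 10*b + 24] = 2*b - 10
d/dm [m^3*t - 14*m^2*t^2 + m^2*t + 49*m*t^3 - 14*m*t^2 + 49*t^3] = t*(3*m^2 - 28*m*t + 2*m + 49*t^2 - 14*t)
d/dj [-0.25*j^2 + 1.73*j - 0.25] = 1.73 - 0.5*j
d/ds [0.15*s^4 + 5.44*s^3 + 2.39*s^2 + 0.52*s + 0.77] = 0.6*s^3 + 16.32*s^2 + 4.78*s + 0.52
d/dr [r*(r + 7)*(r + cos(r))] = -r*(r + 7)*(sin(r) - 1) + r*(r + cos(r)) + (r + 7)*(r + cos(r))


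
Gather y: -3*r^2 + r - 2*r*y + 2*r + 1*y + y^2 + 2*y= -3*r^2 + 3*r + y^2 + y*(3 - 2*r)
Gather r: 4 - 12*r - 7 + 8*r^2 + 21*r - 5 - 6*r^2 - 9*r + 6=2*r^2 - 2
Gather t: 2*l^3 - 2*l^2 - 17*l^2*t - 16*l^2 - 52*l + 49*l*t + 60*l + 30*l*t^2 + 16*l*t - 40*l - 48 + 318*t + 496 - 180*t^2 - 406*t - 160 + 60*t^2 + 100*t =2*l^3 - 18*l^2 - 32*l + t^2*(30*l - 120) + t*(-17*l^2 + 65*l + 12) + 288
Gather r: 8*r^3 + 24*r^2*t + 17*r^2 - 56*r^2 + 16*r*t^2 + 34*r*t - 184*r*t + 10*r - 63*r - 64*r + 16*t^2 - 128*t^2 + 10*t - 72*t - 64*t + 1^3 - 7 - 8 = 8*r^3 + r^2*(24*t - 39) + r*(16*t^2 - 150*t - 117) - 112*t^2 - 126*t - 14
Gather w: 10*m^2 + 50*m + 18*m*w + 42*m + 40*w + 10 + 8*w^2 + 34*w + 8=10*m^2 + 92*m + 8*w^2 + w*(18*m + 74) + 18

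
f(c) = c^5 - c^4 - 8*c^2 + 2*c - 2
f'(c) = 5*c^4 - 4*c^3 - 16*c + 2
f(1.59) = -15.27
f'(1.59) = -7.56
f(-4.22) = -1808.37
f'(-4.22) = 1955.82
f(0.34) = -2.25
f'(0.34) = -3.53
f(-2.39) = -163.09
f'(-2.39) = 257.99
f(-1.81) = -61.99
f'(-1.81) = 108.34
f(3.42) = 242.34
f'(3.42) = 471.30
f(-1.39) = -29.16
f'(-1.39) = 53.65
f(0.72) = -4.78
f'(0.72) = -9.67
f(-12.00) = -270746.00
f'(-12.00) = 110786.00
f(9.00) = 51856.00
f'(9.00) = 29747.00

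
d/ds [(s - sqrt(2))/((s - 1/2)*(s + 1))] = 2*(-2*s^2 + 4*sqrt(2)*s - 1 + sqrt(2))/(4*s^4 + 4*s^3 - 3*s^2 - 2*s + 1)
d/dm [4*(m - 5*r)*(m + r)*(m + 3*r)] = 12*m^2 - 8*m*r - 68*r^2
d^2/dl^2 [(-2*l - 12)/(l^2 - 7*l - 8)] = 4*((l + 6)*(2*l - 7)^2 + (3*l - 1)*(-l^2 + 7*l + 8))/(-l^2 + 7*l + 8)^3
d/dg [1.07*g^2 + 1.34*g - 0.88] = 2.14*g + 1.34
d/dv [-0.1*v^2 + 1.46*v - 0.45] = 1.46 - 0.2*v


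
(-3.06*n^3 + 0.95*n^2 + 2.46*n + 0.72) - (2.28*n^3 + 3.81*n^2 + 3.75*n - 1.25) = -5.34*n^3 - 2.86*n^2 - 1.29*n + 1.97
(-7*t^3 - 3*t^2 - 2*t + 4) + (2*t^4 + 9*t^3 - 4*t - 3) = 2*t^4 + 2*t^3 - 3*t^2 - 6*t + 1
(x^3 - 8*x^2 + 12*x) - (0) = x^3 - 8*x^2 + 12*x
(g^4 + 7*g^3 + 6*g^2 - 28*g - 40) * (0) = 0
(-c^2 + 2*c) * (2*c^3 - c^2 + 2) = -2*c^5 + 5*c^4 - 2*c^3 - 2*c^2 + 4*c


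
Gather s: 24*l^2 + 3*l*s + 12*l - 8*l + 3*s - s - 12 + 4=24*l^2 + 4*l + s*(3*l + 2) - 8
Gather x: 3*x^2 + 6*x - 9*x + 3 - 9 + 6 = 3*x^2 - 3*x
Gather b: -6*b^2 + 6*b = -6*b^2 + 6*b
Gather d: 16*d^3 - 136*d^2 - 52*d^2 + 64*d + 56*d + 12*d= 16*d^3 - 188*d^2 + 132*d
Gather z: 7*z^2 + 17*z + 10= 7*z^2 + 17*z + 10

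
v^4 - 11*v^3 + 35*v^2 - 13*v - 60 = (v - 5)*(v - 4)*(v - 3)*(v + 1)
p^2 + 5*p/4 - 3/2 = (p - 3/4)*(p + 2)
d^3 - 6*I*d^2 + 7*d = d*(d - 7*I)*(d + I)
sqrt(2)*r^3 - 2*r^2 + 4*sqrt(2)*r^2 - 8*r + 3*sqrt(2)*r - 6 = (r + 3)*(r - sqrt(2))*(sqrt(2)*r + sqrt(2))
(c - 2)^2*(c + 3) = c^3 - c^2 - 8*c + 12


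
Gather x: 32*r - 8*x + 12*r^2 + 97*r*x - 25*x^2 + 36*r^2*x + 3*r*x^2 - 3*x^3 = 12*r^2 + 32*r - 3*x^3 + x^2*(3*r - 25) + x*(36*r^2 + 97*r - 8)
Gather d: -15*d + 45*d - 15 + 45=30*d + 30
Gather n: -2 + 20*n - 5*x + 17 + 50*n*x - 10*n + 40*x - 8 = n*(50*x + 10) + 35*x + 7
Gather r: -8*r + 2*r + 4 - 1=3 - 6*r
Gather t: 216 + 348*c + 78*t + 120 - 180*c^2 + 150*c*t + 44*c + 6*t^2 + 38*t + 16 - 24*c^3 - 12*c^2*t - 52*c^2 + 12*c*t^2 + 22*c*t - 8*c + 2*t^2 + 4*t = -24*c^3 - 232*c^2 + 384*c + t^2*(12*c + 8) + t*(-12*c^2 + 172*c + 120) + 352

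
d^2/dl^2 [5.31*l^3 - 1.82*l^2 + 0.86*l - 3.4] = 31.86*l - 3.64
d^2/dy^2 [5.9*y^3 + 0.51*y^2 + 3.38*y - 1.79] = 35.4*y + 1.02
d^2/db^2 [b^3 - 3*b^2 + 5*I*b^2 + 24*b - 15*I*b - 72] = 6*b - 6 + 10*I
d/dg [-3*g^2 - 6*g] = -6*g - 6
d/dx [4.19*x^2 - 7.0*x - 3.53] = 8.38*x - 7.0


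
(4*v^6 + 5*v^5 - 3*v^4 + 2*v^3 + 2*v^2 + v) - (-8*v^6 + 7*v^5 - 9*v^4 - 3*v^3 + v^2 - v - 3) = 12*v^6 - 2*v^5 + 6*v^4 + 5*v^3 + v^2 + 2*v + 3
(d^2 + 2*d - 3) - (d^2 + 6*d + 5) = -4*d - 8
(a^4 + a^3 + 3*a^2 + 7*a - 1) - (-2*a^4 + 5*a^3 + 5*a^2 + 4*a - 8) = 3*a^4 - 4*a^3 - 2*a^2 + 3*a + 7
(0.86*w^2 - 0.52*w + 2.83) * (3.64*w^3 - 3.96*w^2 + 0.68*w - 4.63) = 3.1304*w^5 - 5.2984*w^4 + 12.9452*w^3 - 15.5422*w^2 + 4.332*w - 13.1029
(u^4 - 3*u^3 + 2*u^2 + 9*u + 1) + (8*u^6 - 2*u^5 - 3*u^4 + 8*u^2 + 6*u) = 8*u^6 - 2*u^5 - 2*u^4 - 3*u^3 + 10*u^2 + 15*u + 1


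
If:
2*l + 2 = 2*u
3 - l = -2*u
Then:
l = -5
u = -4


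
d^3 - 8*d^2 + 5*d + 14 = (d - 7)*(d - 2)*(d + 1)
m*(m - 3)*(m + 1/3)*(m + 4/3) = m^4 - 4*m^3/3 - 41*m^2/9 - 4*m/3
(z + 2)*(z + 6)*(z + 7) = z^3 + 15*z^2 + 68*z + 84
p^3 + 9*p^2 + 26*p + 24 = (p + 2)*(p + 3)*(p + 4)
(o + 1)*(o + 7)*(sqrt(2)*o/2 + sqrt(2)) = sqrt(2)*o^3/2 + 5*sqrt(2)*o^2 + 23*sqrt(2)*o/2 + 7*sqrt(2)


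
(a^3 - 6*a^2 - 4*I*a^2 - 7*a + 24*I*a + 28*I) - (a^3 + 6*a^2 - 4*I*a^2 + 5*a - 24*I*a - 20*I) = -12*a^2 - 12*a + 48*I*a + 48*I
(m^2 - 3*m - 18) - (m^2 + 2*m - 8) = -5*m - 10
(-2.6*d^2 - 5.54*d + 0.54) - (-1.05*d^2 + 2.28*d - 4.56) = -1.55*d^2 - 7.82*d + 5.1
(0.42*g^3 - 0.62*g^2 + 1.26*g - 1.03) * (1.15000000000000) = 0.483*g^3 - 0.713*g^2 + 1.449*g - 1.1845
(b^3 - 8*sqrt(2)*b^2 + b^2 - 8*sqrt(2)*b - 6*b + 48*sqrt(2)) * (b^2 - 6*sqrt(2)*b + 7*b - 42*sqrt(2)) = b^5 - 14*sqrt(2)*b^4 + 8*b^4 - 112*sqrt(2)*b^3 + 97*b^3 - 14*sqrt(2)*b^2 + 726*b^2 + 96*b + 588*sqrt(2)*b - 4032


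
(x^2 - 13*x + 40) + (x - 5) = x^2 - 12*x + 35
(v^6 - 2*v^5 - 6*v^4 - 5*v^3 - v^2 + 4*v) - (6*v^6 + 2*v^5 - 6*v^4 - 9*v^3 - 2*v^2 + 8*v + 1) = -5*v^6 - 4*v^5 + 4*v^3 + v^2 - 4*v - 1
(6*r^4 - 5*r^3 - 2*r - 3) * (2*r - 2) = 12*r^5 - 22*r^4 + 10*r^3 - 4*r^2 - 2*r + 6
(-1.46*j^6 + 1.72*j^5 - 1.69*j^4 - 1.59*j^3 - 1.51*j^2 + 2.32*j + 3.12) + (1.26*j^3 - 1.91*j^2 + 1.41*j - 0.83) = -1.46*j^6 + 1.72*j^5 - 1.69*j^4 - 0.33*j^3 - 3.42*j^2 + 3.73*j + 2.29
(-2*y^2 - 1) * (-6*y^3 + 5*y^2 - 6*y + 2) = 12*y^5 - 10*y^4 + 18*y^3 - 9*y^2 + 6*y - 2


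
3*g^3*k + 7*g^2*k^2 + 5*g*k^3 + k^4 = k*(g + k)^2*(3*g + k)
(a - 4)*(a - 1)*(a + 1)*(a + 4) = a^4 - 17*a^2 + 16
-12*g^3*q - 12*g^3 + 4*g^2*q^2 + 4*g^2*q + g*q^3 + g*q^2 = (-2*g + q)*(6*g + q)*(g*q + g)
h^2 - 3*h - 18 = (h - 6)*(h + 3)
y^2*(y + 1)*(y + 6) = y^4 + 7*y^3 + 6*y^2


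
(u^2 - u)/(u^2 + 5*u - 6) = u/(u + 6)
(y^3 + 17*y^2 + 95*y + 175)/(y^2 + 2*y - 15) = (y^2 + 12*y + 35)/(y - 3)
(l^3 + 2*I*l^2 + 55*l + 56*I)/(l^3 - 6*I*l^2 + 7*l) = (l + 8*I)/l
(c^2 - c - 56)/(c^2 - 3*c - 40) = (c + 7)/(c + 5)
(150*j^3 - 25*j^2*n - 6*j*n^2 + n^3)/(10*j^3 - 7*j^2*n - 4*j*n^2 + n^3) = (30*j^2 + j*n - n^2)/(2*j^2 - j*n - n^2)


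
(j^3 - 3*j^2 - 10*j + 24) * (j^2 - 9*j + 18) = j^5 - 12*j^4 + 35*j^3 + 60*j^2 - 396*j + 432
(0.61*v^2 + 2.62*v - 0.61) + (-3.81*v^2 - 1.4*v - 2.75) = -3.2*v^2 + 1.22*v - 3.36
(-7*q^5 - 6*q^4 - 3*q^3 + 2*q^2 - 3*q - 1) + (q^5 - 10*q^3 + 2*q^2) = -6*q^5 - 6*q^4 - 13*q^3 + 4*q^2 - 3*q - 1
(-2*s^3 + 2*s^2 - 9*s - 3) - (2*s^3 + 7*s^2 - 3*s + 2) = -4*s^3 - 5*s^2 - 6*s - 5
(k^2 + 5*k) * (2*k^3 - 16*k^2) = 2*k^5 - 6*k^4 - 80*k^3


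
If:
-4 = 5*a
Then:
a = -4/5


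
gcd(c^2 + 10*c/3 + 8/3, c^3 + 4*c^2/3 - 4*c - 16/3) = c^2 + 10*c/3 + 8/3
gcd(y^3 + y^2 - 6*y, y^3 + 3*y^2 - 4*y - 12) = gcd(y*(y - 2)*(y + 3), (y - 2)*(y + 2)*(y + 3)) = y^2 + y - 6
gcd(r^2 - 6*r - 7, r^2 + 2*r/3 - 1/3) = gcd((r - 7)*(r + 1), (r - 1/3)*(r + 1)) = r + 1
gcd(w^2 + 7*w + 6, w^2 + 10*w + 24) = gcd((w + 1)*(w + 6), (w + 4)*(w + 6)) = w + 6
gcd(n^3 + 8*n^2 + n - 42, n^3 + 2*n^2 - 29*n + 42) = n^2 + 5*n - 14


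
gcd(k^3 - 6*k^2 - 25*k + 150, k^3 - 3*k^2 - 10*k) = k - 5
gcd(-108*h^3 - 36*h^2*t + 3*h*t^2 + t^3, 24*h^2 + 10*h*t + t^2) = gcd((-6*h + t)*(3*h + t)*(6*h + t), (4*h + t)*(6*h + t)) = 6*h + t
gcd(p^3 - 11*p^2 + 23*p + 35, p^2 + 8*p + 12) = 1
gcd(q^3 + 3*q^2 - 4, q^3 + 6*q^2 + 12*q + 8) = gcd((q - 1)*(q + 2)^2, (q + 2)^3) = q^2 + 4*q + 4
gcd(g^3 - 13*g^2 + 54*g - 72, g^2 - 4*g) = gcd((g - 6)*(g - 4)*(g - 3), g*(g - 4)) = g - 4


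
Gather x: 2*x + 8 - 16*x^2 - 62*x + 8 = -16*x^2 - 60*x + 16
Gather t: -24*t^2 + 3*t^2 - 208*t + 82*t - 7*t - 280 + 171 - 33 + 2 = -21*t^2 - 133*t - 140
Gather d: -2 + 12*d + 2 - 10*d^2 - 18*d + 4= -10*d^2 - 6*d + 4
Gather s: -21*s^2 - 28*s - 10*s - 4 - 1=-21*s^2 - 38*s - 5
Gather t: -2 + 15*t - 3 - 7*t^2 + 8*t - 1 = -7*t^2 + 23*t - 6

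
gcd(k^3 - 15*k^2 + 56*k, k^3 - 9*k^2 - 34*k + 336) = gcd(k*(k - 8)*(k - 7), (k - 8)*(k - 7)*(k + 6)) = k^2 - 15*k + 56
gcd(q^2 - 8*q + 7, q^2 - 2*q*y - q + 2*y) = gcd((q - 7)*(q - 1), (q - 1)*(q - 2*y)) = q - 1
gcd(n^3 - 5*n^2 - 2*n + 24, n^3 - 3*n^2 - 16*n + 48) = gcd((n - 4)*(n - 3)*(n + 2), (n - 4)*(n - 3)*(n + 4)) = n^2 - 7*n + 12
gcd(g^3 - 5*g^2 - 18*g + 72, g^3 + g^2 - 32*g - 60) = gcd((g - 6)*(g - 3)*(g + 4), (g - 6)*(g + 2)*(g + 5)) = g - 6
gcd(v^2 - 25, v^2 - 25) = v^2 - 25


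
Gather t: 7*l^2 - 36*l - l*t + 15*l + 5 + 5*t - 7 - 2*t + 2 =7*l^2 - 21*l + t*(3 - l)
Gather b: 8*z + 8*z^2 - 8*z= 8*z^2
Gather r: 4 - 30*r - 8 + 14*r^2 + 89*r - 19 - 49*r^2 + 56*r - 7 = -35*r^2 + 115*r - 30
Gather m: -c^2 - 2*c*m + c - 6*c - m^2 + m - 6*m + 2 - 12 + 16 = -c^2 - 5*c - m^2 + m*(-2*c - 5) + 6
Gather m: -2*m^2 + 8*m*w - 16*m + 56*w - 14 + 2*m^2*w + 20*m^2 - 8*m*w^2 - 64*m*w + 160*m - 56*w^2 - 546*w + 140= m^2*(2*w + 18) + m*(-8*w^2 - 56*w + 144) - 56*w^2 - 490*w + 126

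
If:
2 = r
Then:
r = 2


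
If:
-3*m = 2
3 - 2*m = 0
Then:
No Solution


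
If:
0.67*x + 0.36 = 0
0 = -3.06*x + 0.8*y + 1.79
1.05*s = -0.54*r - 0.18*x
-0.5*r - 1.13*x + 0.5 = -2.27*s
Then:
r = 0.79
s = -0.31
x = -0.54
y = -4.29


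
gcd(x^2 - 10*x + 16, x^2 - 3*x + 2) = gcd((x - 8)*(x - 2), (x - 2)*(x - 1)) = x - 2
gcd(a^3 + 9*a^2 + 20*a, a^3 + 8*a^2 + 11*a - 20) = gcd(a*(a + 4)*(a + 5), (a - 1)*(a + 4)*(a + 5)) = a^2 + 9*a + 20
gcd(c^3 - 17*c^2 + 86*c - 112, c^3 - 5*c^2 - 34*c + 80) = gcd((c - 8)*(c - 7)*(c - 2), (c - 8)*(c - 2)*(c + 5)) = c^2 - 10*c + 16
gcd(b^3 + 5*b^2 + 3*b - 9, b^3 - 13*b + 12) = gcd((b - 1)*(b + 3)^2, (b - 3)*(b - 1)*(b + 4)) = b - 1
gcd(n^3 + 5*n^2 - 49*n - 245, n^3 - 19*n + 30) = n + 5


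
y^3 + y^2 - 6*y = y*(y - 2)*(y + 3)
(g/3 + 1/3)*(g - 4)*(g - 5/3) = g^3/3 - 14*g^2/9 + g/3 + 20/9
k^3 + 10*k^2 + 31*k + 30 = (k + 2)*(k + 3)*(k + 5)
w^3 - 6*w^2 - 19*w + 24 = (w - 8)*(w - 1)*(w + 3)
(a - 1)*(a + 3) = a^2 + 2*a - 3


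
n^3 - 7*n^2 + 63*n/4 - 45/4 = (n - 3)*(n - 5/2)*(n - 3/2)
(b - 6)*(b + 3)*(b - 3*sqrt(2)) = b^3 - 3*sqrt(2)*b^2 - 3*b^2 - 18*b + 9*sqrt(2)*b + 54*sqrt(2)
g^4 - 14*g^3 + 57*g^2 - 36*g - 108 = (g - 6)^2*(g - 3)*(g + 1)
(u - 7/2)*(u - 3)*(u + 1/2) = u^3 - 6*u^2 + 29*u/4 + 21/4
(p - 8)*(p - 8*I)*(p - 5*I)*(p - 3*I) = p^4 - 8*p^3 - 16*I*p^3 - 79*p^2 + 128*I*p^2 + 632*p + 120*I*p - 960*I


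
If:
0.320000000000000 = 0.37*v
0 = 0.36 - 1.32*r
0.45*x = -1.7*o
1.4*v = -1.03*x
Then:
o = 0.31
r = 0.27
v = 0.86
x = -1.18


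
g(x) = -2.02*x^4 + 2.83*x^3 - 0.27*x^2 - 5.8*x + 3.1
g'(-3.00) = 290.39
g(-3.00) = -221.96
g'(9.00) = -5213.29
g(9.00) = -11261.12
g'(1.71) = -22.30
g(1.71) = -10.73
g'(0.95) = -5.58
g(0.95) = -1.87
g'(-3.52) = 453.70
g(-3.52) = -413.37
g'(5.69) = -1222.50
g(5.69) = -1634.69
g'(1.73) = -23.16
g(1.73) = -11.18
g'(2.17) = -49.56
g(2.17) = -26.63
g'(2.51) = -81.44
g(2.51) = -48.58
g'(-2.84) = 249.29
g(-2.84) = -178.84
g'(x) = -8.08*x^3 + 8.49*x^2 - 0.54*x - 5.8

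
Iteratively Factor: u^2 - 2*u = (u - 2)*(u)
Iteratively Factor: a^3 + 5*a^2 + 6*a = (a + 3)*(a^2 + 2*a) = a*(a + 3)*(a + 2)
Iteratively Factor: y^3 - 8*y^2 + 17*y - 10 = (y - 2)*(y^2 - 6*y + 5) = (y - 2)*(y - 1)*(y - 5)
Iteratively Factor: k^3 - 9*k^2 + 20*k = (k - 4)*(k^2 - 5*k) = k*(k - 4)*(k - 5)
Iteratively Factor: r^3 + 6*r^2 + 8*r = (r + 2)*(r^2 + 4*r) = r*(r + 2)*(r + 4)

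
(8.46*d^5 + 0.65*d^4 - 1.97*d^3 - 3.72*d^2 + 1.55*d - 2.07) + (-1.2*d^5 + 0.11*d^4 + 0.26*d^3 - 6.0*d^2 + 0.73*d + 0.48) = 7.26*d^5 + 0.76*d^4 - 1.71*d^3 - 9.72*d^2 + 2.28*d - 1.59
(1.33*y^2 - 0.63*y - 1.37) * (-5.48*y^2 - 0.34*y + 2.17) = -7.2884*y^4 + 3.0002*y^3 + 10.6079*y^2 - 0.9013*y - 2.9729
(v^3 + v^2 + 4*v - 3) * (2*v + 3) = 2*v^4 + 5*v^3 + 11*v^2 + 6*v - 9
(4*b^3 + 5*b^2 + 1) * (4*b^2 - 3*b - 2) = 16*b^5 + 8*b^4 - 23*b^3 - 6*b^2 - 3*b - 2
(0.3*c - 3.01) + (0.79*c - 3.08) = 1.09*c - 6.09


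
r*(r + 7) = r^2 + 7*r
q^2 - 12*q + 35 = (q - 7)*(q - 5)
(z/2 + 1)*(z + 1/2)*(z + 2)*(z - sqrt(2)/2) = z^4/2 - sqrt(2)*z^3/4 + 9*z^3/4 - 9*sqrt(2)*z^2/8 + 3*z^2 - 3*sqrt(2)*z/2 + z - sqrt(2)/2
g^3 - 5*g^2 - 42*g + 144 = (g - 8)*(g - 3)*(g + 6)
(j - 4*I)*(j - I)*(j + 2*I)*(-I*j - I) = -I*j^4 - 3*j^3 - I*j^3 - 3*j^2 - 6*I*j^2 - 8*j - 6*I*j - 8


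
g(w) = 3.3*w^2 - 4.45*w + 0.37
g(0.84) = -1.04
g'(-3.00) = -24.25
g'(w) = 6.6*w - 4.45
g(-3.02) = 43.91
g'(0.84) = 1.09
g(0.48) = -1.01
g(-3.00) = 43.42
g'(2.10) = 9.41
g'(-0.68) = -8.94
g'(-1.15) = -12.04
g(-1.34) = 12.26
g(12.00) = 422.17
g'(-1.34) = -13.29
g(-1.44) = 13.62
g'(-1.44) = -13.95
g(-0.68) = 4.92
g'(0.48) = -1.28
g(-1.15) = 9.85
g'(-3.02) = -24.38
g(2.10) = 5.58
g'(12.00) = 74.75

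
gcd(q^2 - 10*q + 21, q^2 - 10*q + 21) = q^2 - 10*q + 21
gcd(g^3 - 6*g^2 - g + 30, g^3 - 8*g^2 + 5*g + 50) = g^2 - 3*g - 10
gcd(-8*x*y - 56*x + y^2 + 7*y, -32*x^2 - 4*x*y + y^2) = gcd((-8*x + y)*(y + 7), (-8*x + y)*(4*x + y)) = 8*x - y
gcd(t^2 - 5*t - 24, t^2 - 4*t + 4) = 1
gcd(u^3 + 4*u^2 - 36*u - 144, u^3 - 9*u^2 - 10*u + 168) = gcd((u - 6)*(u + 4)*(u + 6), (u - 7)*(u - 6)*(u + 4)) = u^2 - 2*u - 24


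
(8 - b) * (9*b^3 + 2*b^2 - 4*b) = -9*b^4 + 70*b^3 + 20*b^2 - 32*b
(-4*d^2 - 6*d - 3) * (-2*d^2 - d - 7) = 8*d^4 + 16*d^3 + 40*d^2 + 45*d + 21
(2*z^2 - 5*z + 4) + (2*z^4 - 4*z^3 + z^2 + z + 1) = 2*z^4 - 4*z^3 + 3*z^2 - 4*z + 5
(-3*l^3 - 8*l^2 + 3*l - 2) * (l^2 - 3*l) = -3*l^5 + l^4 + 27*l^3 - 11*l^2 + 6*l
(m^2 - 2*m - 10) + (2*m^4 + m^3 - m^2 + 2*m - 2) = 2*m^4 + m^3 - 12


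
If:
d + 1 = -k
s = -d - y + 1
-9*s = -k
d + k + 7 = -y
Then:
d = 8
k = -9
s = -1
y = -6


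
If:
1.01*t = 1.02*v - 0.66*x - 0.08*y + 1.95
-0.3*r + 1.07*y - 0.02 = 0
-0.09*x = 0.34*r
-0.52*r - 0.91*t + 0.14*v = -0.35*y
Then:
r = 3.56666666666667*y - 0.0666666666666667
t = -3.51876518104276*y - 0.272456645766254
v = -12.1243546291589*y - 2.0185872450997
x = 0.251851851851852 - 13.4740740740741*y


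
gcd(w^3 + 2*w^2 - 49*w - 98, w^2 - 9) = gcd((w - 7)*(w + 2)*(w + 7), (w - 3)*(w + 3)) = 1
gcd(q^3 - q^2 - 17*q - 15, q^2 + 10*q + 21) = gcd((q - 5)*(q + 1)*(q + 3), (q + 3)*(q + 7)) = q + 3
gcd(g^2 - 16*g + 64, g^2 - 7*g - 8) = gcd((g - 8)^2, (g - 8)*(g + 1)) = g - 8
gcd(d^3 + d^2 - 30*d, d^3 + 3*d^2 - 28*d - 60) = d^2 + d - 30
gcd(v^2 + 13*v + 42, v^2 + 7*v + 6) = v + 6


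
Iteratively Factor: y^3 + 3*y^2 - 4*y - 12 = (y + 2)*(y^2 + y - 6) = (y - 2)*(y + 2)*(y + 3)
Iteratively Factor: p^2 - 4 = (p + 2)*(p - 2)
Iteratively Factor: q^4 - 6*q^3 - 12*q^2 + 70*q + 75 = (q - 5)*(q^3 - q^2 - 17*q - 15) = (q - 5)*(q + 1)*(q^2 - 2*q - 15) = (q - 5)^2*(q + 1)*(q + 3)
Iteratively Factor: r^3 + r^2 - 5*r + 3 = (r + 3)*(r^2 - 2*r + 1) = (r - 1)*(r + 3)*(r - 1)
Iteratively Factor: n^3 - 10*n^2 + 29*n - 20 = (n - 1)*(n^2 - 9*n + 20) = (n - 4)*(n - 1)*(n - 5)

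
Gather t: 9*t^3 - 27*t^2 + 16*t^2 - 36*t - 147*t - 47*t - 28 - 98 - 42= 9*t^3 - 11*t^2 - 230*t - 168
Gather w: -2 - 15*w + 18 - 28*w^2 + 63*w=-28*w^2 + 48*w + 16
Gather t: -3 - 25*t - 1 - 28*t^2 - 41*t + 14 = -28*t^2 - 66*t + 10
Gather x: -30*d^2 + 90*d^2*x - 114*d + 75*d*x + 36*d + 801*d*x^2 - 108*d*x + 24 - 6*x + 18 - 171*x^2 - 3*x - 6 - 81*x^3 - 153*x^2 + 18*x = -30*d^2 - 78*d - 81*x^3 + x^2*(801*d - 324) + x*(90*d^2 - 33*d + 9) + 36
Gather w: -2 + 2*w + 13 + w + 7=3*w + 18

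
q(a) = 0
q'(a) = 0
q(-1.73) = 0.00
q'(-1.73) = 0.00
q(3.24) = 0.00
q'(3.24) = 0.00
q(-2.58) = 0.00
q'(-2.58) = 0.00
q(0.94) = 0.00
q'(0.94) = 0.00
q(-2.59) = 0.00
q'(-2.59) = 0.00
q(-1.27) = 0.00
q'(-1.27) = 0.00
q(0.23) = 0.00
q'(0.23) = 0.00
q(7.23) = 0.00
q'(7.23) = 0.00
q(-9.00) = 0.00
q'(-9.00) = 0.00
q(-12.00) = 0.00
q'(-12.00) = 0.00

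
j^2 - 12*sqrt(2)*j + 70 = (j - 7*sqrt(2))*(j - 5*sqrt(2))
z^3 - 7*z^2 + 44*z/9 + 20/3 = (z - 6)*(z - 5/3)*(z + 2/3)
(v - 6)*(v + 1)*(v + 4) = v^3 - v^2 - 26*v - 24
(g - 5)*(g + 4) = g^2 - g - 20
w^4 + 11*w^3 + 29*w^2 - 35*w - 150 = (w - 2)*(w + 3)*(w + 5)^2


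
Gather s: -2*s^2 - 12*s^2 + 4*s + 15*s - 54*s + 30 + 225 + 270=-14*s^2 - 35*s + 525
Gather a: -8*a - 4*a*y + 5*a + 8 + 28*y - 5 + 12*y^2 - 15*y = a*(-4*y - 3) + 12*y^2 + 13*y + 3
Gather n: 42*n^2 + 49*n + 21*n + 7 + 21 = 42*n^2 + 70*n + 28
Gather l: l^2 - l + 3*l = l^2 + 2*l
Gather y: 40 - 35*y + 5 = 45 - 35*y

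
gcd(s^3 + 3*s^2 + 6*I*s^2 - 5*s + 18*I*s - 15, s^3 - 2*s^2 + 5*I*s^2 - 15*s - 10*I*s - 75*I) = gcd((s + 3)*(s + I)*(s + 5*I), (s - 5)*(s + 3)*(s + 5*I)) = s^2 + s*(3 + 5*I) + 15*I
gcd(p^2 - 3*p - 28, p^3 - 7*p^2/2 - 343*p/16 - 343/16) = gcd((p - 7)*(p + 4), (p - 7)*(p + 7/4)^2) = p - 7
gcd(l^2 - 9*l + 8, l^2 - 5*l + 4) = l - 1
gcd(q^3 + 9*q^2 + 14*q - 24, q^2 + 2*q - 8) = q + 4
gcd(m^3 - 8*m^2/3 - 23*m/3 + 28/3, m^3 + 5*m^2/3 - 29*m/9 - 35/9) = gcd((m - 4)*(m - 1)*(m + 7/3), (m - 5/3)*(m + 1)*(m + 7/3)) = m + 7/3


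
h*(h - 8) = h^2 - 8*h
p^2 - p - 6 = (p - 3)*(p + 2)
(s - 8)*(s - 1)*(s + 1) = s^3 - 8*s^2 - s + 8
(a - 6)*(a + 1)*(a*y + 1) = a^3*y - 5*a^2*y + a^2 - 6*a*y - 5*a - 6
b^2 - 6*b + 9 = (b - 3)^2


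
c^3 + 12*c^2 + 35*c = c*(c + 5)*(c + 7)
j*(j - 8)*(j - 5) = j^3 - 13*j^2 + 40*j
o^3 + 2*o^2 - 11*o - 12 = (o - 3)*(o + 1)*(o + 4)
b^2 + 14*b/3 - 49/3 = (b - 7/3)*(b + 7)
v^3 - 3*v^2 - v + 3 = (v - 3)*(v - 1)*(v + 1)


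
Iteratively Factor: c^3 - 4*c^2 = (c)*(c^2 - 4*c) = c*(c - 4)*(c)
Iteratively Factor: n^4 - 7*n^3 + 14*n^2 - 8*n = (n - 2)*(n^3 - 5*n^2 + 4*n) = n*(n - 2)*(n^2 - 5*n + 4) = n*(n - 4)*(n - 2)*(n - 1)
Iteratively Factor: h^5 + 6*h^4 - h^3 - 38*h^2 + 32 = (h - 2)*(h^4 + 8*h^3 + 15*h^2 - 8*h - 16) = (h - 2)*(h + 4)*(h^3 + 4*h^2 - h - 4) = (h - 2)*(h - 1)*(h + 4)*(h^2 + 5*h + 4) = (h - 2)*(h - 1)*(h + 4)^2*(h + 1)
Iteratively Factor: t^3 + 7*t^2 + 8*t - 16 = (t + 4)*(t^2 + 3*t - 4) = (t + 4)^2*(t - 1)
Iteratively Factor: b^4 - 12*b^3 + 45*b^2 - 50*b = (b)*(b^3 - 12*b^2 + 45*b - 50) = b*(b - 5)*(b^2 - 7*b + 10) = b*(b - 5)*(b - 2)*(b - 5)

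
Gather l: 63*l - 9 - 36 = 63*l - 45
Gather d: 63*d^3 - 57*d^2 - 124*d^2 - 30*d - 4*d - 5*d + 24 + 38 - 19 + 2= 63*d^3 - 181*d^2 - 39*d + 45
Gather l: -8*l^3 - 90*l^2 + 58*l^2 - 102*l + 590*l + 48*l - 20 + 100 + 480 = -8*l^3 - 32*l^2 + 536*l + 560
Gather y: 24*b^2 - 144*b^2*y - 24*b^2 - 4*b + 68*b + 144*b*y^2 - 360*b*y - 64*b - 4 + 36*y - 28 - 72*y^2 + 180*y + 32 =y^2*(144*b - 72) + y*(-144*b^2 - 360*b + 216)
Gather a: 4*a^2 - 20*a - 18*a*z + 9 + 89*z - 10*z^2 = 4*a^2 + a*(-18*z - 20) - 10*z^2 + 89*z + 9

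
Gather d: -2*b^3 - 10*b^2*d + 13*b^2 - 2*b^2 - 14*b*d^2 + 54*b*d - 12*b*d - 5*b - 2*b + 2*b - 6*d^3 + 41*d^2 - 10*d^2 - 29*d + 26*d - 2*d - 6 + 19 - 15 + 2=-2*b^3 + 11*b^2 - 5*b - 6*d^3 + d^2*(31 - 14*b) + d*(-10*b^2 + 42*b - 5)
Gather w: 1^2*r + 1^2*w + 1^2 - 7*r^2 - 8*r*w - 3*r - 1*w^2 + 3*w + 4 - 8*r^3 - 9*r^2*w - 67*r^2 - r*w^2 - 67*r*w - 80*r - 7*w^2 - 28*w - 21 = -8*r^3 - 74*r^2 - 82*r + w^2*(-r - 8) + w*(-9*r^2 - 75*r - 24) - 16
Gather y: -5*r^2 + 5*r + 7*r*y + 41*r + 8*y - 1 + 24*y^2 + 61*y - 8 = -5*r^2 + 46*r + 24*y^2 + y*(7*r + 69) - 9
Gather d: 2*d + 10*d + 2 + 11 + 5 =12*d + 18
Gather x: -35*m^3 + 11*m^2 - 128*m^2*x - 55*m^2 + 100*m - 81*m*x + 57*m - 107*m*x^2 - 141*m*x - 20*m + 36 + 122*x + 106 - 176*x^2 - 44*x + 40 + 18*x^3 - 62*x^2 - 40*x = -35*m^3 - 44*m^2 + 137*m + 18*x^3 + x^2*(-107*m - 238) + x*(-128*m^2 - 222*m + 38) + 182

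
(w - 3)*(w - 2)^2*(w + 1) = w^4 - 6*w^3 + 9*w^2 + 4*w - 12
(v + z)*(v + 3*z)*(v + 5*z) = v^3 + 9*v^2*z + 23*v*z^2 + 15*z^3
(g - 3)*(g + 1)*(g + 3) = g^3 + g^2 - 9*g - 9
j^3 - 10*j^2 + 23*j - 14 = (j - 7)*(j - 2)*(j - 1)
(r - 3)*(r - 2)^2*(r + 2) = r^4 - 5*r^3 + 2*r^2 + 20*r - 24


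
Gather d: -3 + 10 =7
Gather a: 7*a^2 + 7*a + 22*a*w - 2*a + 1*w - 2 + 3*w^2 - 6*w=7*a^2 + a*(22*w + 5) + 3*w^2 - 5*w - 2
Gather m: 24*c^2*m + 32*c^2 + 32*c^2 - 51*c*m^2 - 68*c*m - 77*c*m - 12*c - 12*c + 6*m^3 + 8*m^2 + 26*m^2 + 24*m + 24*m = 64*c^2 - 24*c + 6*m^3 + m^2*(34 - 51*c) + m*(24*c^2 - 145*c + 48)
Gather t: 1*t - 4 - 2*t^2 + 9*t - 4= -2*t^2 + 10*t - 8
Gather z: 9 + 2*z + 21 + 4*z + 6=6*z + 36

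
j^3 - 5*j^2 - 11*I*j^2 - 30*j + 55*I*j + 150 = (j - 5)*(j - 6*I)*(j - 5*I)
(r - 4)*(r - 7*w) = r^2 - 7*r*w - 4*r + 28*w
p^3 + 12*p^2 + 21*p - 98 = (p - 2)*(p + 7)^2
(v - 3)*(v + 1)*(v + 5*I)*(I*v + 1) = I*v^4 - 4*v^3 - 2*I*v^3 + 8*v^2 + 2*I*v^2 + 12*v - 10*I*v - 15*I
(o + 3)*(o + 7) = o^2 + 10*o + 21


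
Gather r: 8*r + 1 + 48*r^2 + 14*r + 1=48*r^2 + 22*r + 2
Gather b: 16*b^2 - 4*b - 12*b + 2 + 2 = 16*b^2 - 16*b + 4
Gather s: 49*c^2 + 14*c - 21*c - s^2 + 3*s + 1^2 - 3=49*c^2 - 7*c - s^2 + 3*s - 2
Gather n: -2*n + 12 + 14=26 - 2*n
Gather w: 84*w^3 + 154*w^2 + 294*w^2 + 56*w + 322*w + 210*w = 84*w^3 + 448*w^2 + 588*w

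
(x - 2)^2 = x^2 - 4*x + 4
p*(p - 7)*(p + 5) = p^3 - 2*p^2 - 35*p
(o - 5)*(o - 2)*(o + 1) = o^3 - 6*o^2 + 3*o + 10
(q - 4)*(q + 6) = q^2 + 2*q - 24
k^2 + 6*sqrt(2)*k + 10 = (k + sqrt(2))*(k + 5*sqrt(2))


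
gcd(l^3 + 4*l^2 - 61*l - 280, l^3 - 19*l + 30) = l + 5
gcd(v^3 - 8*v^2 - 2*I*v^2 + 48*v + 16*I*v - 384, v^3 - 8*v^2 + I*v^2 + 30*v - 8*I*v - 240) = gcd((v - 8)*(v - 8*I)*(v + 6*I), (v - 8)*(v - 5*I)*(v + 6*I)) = v^2 + v*(-8 + 6*I) - 48*I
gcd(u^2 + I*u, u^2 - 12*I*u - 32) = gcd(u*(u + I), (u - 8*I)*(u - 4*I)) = 1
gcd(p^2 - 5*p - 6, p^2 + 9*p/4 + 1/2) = 1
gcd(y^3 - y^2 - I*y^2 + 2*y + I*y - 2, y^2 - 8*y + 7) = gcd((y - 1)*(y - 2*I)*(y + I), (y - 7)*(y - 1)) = y - 1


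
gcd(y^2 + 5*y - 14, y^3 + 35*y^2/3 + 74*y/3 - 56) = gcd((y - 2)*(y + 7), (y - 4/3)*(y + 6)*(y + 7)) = y + 7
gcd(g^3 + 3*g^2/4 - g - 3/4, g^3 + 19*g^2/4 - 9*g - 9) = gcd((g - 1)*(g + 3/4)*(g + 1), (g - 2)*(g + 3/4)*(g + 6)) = g + 3/4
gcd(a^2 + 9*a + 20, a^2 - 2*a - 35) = a + 5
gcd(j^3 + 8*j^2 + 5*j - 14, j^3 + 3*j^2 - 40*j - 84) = j^2 + 9*j + 14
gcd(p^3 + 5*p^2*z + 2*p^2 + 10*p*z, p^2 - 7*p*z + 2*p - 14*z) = p + 2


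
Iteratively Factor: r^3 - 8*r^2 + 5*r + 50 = (r + 2)*(r^2 - 10*r + 25) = (r - 5)*(r + 2)*(r - 5)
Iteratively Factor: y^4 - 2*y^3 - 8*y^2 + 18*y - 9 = (y - 3)*(y^3 + y^2 - 5*y + 3) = (y - 3)*(y + 3)*(y^2 - 2*y + 1) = (y - 3)*(y - 1)*(y + 3)*(y - 1)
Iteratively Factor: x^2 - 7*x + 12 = (x - 3)*(x - 4)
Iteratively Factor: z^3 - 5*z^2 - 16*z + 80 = (z + 4)*(z^2 - 9*z + 20) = (z - 4)*(z + 4)*(z - 5)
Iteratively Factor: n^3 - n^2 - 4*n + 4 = (n - 1)*(n^2 - 4) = (n - 2)*(n - 1)*(n + 2)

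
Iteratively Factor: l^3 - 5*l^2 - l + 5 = (l - 5)*(l^2 - 1) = (l - 5)*(l + 1)*(l - 1)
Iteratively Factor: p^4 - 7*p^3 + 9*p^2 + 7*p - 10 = (p + 1)*(p^3 - 8*p^2 + 17*p - 10) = (p - 1)*(p + 1)*(p^2 - 7*p + 10) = (p - 5)*(p - 1)*(p + 1)*(p - 2)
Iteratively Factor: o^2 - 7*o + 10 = (o - 5)*(o - 2)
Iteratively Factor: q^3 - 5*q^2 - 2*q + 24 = (q - 4)*(q^2 - q - 6) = (q - 4)*(q - 3)*(q + 2)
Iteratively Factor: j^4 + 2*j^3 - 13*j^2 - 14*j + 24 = (j + 4)*(j^3 - 2*j^2 - 5*j + 6) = (j - 1)*(j + 4)*(j^2 - j - 6) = (j - 1)*(j + 2)*(j + 4)*(j - 3)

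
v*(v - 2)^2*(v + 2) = v^4 - 2*v^3 - 4*v^2 + 8*v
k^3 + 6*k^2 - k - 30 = (k - 2)*(k + 3)*(k + 5)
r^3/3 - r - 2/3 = (r/3 + 1/3)*(r - 2)*(r + 1)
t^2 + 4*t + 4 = (t + 2)^2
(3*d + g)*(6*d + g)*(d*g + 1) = 18*d^3*g + 9*d^2*g^2 + 18*d^2 + d*g^3 + 9*d*g + g^2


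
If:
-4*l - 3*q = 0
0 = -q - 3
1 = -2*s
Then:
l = 9/4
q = -3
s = -1/2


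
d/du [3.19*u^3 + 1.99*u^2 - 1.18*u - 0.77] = 9.57*u^2 + 3.98*u - 1.18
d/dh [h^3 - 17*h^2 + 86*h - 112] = 3*h^2 - 34*h + 86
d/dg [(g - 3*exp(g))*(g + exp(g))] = -2*g*exp(g) + 2*g - 6*exp(2*g) - 2*exp(g)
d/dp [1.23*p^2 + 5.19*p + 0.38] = 2.46*p + 5.19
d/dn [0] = 0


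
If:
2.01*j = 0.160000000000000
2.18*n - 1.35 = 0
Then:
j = 0.08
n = 0.62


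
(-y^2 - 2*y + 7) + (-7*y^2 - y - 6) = -8*y^2 - 3*y + 1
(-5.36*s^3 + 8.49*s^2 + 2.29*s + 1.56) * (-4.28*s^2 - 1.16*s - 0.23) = 22.9408*s^5 - 30.1196*s^4 - 18.4168*s^3 - 11.2859*s^2 - 2.3363*s - 0.3588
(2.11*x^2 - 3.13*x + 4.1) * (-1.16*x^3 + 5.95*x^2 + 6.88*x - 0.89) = -2.4476*x^5 + 16.1853*x^4 - 8.8627*x^3 + 0.982700000000001*x^2 + 30.9937*x - 3.649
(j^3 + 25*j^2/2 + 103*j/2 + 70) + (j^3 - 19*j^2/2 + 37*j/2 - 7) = 2*j^3 + 3*j^2 + 70*j + 63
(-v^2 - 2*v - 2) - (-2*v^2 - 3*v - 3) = v^2 + v + 1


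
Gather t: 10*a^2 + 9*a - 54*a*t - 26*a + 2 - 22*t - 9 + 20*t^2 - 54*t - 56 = 10*a^2 - 17*a + 20*t^2 + t*(-54*a - 76) - 63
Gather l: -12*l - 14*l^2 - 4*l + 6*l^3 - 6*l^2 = 6*l^3 - 20*l^2 - 16*l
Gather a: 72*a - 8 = 72*a - 8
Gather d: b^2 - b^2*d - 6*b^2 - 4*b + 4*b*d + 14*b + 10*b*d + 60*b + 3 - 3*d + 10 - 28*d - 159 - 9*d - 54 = -5*b^2 + 70*b + d*(-b^2 + 14*b - 40) - 200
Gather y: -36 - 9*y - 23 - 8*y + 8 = -17*y - 51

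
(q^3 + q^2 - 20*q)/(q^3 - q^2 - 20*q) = (-q^2 - q + 20)/(-q^2 + q + 20)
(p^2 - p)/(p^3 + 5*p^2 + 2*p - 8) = p/(p^2 + 6*p + 8)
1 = 1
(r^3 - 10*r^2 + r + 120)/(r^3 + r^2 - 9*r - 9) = (r^2 - 13*r + 40)/(r^2 - 2*r - 3)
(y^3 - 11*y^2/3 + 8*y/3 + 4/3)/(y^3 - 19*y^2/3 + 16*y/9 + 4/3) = 3*(y^2 - 4*y + 4)/(3*y^2 - 20*y + 12)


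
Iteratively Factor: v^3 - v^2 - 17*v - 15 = (v - 5)*(v^2 + 4*v + 3) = (v - 5)*(v + 1)*(v + 3)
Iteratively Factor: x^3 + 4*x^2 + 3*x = (x)*(x^2 + 4*x + 3) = x*(x + 1)*(x + 3)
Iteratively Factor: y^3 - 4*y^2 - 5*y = (y + 1)*(y^2 - 5*y) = (y - 5)*(y + 1)*(y)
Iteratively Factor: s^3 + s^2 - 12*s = (s - 3)*(s^2 + 4*s) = s*(s - 3)*(s + 4)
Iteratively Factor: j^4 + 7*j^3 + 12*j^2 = (j)*(j^3 + 7*j^2 + 12*j) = j*(j + 3)*(j^2 + 4*j) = j*(j + 3)*(j + 4)*(j)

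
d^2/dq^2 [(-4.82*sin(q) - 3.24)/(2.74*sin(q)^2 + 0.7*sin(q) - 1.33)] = (36.186632*sin(q)^5 + 88.053736*sin(q)^4 + 51.65996*sin(q)^3 - 92.643892*sin(q)^2 - 131.133646*sin(q) - 35.764456)/(2.74*sin(q)^2 + 0.7*sin(q) - 1.33)^3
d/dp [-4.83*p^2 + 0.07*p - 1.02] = 0.07 - 9.66*p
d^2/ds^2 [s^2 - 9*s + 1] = 2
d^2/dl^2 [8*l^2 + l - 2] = 16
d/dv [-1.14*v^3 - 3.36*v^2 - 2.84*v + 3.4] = -3.42*v^2 - 6.72*v - 2.84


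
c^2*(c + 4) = c^3 + 4*c^2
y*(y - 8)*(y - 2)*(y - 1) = y^4 - 11*y^3 + 26*y^2 - 16*y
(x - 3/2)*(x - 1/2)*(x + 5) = x^3 + 3*x^2 - 37*x/4 + 15/4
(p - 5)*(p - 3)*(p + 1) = p^3 - 7*p^2 + 7*p + 15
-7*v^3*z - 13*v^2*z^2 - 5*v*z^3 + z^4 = z*(-7*v + z)*(v + z)^2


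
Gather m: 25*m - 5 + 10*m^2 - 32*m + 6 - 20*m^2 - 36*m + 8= -10*m^2 - 43*m + 9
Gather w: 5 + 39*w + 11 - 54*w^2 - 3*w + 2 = -54*w^2 + 36*w + 18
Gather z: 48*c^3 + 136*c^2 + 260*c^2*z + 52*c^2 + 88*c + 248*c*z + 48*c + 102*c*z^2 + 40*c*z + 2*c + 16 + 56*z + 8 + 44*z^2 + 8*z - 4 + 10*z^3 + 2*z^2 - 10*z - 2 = 48*c^3 + 188*c^2 + 138*c + 10*z^3 + z^2*(102*c + 46) + z*(260*c^2 + 288*c + 54) + 18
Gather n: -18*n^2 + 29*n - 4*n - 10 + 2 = -18*n^2 + 25*n - 8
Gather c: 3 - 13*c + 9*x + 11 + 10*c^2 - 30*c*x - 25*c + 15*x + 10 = 10*c^2 + c*(-30*x - 38) + 24*x + 24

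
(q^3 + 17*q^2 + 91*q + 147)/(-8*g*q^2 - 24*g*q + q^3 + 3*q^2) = (q^2 + 14*q + 49)/(q*(-8*g + q))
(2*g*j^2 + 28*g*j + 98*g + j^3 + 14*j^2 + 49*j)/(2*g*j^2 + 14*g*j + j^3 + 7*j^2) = (j + 7)/j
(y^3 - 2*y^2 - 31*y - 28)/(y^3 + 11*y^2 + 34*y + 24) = (y - 7)/(y + 6)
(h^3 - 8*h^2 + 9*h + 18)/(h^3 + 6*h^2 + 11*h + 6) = (h^2 - 9*h + 18)/(h^2 + 5*h + 6)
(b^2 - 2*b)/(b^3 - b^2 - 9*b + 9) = b*(b - 2)/(b^3 - b^2 - 9*b + 9)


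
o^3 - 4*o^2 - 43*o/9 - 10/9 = (o - 5)*(o + 1/3)*(o + 2/3)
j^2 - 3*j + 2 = (j - 2)*(j - 1)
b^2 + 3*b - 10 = (b - 2)*(b + 5)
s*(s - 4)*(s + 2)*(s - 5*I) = s^4 - 2*s^3 - 5*I*s^3 - 8*s^2 + 10*I*s^2 + 40*I*s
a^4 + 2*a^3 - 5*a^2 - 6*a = a*(a - 2)*(a + 1)*(a + 3)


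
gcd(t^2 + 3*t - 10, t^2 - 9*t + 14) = t - 2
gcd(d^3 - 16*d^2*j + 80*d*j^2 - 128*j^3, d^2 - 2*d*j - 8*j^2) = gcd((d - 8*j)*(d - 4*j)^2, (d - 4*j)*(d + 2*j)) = d - 4*j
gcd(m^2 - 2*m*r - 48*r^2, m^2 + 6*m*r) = m + 6*r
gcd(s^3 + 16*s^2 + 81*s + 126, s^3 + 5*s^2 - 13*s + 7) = s + 7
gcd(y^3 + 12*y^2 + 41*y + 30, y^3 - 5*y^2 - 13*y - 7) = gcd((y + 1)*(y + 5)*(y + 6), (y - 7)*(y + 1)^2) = y + 1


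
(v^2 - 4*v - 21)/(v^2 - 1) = (v^2 - 4*v - 21)/(v^2 - 1)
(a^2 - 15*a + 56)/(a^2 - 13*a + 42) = (a - 8)/(a - 6)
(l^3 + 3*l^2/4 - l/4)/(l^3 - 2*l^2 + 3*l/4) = (4*l^2 + 3*l - 1)/(4*l^2 - 8*l + 3)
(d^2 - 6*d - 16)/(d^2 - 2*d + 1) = (d^2 - 6*d - 16)/(d^2 - 2*d + 1)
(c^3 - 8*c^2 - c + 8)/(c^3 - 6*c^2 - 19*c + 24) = (c + 1)/(c + 3)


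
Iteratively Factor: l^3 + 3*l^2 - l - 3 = (l - 1)*(l^2 + 4*l + 3) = (l - 1)*(l + 1)*(l + 3)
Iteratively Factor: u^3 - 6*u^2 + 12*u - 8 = (u - 2)*(u^2 - 4*u + 4) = (u - 2)^2*(u - 2)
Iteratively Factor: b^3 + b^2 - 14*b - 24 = (b + 2)*(b^2 - b - 12) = (b - 4)*(b + 2)*(b + 3)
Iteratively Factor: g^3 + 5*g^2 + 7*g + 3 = (g + 3)*(g^2 + 2*g + 1) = (g + 1)*(g + 3)*(g + 1)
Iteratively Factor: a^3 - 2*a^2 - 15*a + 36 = (a - 3)*(a^2 + a - 12) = (a - 3)^2*(a + 4)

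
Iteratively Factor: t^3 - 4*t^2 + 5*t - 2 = (t - 1)*(t^2 - 3*t + 2) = (t - 1)^2*(t - 2)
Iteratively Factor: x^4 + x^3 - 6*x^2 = (x + 3)*(x^3 - 2*x^2) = x*(x + 3)*(x^2 - 2*x) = x*(x - 2)*(x + 3)*(x)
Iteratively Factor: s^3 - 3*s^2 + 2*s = (s - 1)*(s^2 - 2*s) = (s - 2)*(s - 1)*(s)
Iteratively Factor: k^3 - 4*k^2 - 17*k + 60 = (k - 5)*(k^2 + k - 12) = (k - 5)*(k - 3)*(k + 4)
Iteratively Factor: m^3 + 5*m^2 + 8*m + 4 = (m + 2)*(m^2 + 3*m + 2) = (m + 1)*(m + 2)*(m + 2)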